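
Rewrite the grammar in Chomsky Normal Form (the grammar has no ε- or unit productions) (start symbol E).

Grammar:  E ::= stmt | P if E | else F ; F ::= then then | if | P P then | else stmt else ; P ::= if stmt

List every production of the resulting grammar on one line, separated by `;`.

E ::= stmt | P Y1 | X2 F; F ::= X3 X3 | if | P Y2 | X2 Y3; P ::= X1 X4; X1 ::= if; X2 ::= else; X3 ::= then; X4 ::= stmt; Y1 ::= X1 E; Y2 ::= P X3; Y3 ::= X4 X2

Introduce a nonterminal for each terminal appearing in a rule of length ≥ 2: X1 → if, X2 → else, X3 → then, X4 → stmt.
Binarize each right-hand side of length ≥ 3 by chaining fresh nonterminals (Y1, Y2, …): affected rules were E → P X1 E; F → P P X3; F → X2 X4 X2.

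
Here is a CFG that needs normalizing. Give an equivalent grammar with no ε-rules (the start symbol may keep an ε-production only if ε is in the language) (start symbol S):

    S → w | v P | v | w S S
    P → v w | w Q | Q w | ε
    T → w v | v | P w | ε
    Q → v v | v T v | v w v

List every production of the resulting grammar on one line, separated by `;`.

Nullable nonterminals: {P, T}.
ε ∉ L(G), so no ε-production is kept.
Add the nullable-subset variants: S → v P gives v P | v. T → P w gives P w | w.

S → w | v P | v | w S S; P → v w | w Q | Q w; T → w v | v | P w | w; Q → v v | v T v | v w v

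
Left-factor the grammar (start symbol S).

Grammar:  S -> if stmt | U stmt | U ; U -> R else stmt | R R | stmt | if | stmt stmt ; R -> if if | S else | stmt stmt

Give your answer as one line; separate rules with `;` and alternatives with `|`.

S has alternatives sharing prefix 'U': factor to S → U S' with S' → stmt | ε.
U has alternatives sharing prefix 'R': factor to U → R U' with U' → else stmt | R.
U has alternatives sharing prefix 'stmt': factor to U → stmt U'' with U'' → ε | stmt.

S -> if stmt | U S'; U -> if | R U' | stmt U''; R -> if if | S else | stmt stmt; S' -> stmt | ε; U' -> else stmt | R; U'' -> ε | stmt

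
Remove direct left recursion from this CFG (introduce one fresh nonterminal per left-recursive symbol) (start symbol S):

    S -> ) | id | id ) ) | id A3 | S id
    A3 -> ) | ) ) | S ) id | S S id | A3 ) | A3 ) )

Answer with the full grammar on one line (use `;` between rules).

Left recursion appears on S, A3.
For S: α = {id}, β = {), id, id ) ), id A3}. Rewrite as S → β S' and S' → α S' | ε.
For A3: α = {), ) )}, β = {), ) ), S ) id, S S id}. Rewrite as A3 → β A3' and A3' → α A3' | ε.

S -> ) S' | id S' | id ) ) S' | id A3 S'; A3 -> ) A3' | ) ) A3' | S ) id A3' | S S id A3'; S' -> id S' | ε; A3' -> ) A3' | ) ) A3' | ε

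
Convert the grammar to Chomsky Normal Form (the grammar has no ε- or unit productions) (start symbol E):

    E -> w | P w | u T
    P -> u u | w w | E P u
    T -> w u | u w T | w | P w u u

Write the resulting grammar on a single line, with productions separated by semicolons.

E -> w | P X1 | X2 T; P -> X2 X2 | X1 X1 | E Y1; T -> X1 X2 | X2 Y2 | w | P Y3; X1 -> w; X2 -> u; Y1 -> P X2; Y2 -> X1 T; Y3 -> X1 Y4; Y4 -> X2 X2

Introduce a nonterminal for each terminal appearing in a rule of length ≥ 2: X1 → w, X2 → u.
Binarize each right-hand side of length ≥ 3 by chaining fresh nonterminals (Y1, Y2, …): affected rules were P → E P X2; T → X2 X1 T; T → P X1 X2 X2.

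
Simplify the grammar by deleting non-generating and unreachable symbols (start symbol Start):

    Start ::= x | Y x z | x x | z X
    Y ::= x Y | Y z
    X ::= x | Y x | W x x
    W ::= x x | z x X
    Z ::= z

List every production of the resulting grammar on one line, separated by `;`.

Generating nonterminals: {Start, W, X, Z}.
Reachable from Start after that: {Start, W, X}.
Removed useless symbols: {Y, Z} and every production mentioning them.

Start ::= x | x x | z X; X ::= x | W x x; W ::= x x | z x X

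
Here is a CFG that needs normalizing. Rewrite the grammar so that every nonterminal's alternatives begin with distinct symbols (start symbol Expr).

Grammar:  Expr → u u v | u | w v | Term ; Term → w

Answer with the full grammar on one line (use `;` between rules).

Expr has alternatives sharing prefix 'u': factor to Expr → u Expr1 with Expr1 → u v | ε.

Expr → w v | Term | u Expr1; Term → w; Expr1 → u v | ε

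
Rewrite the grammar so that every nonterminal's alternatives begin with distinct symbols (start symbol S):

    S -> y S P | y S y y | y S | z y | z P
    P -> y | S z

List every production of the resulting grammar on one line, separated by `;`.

S -> y S S' | z S''; P -> y | S z; S' -> P | y y | ε; S'' -> y | P

S has alternatives sharing prefix 'y S': factor to S → y S S' with S' → P | y y | ε.
S has alternatives sharing prefix 'z': factor to S → z S'' with S'' → y | P.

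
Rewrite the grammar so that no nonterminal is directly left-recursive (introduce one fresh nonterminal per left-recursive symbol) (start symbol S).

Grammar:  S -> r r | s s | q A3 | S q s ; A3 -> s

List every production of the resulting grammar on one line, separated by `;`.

Directly left-recursive nonterminal: S.
For S: α = {q s}, β = {r r, s s, q A3}. Rewrite as S → β S' and S' → α S' | ε.

S -> r r S' | s s S' | q A3 S'; A3 -> s; S' -> q s S' | ε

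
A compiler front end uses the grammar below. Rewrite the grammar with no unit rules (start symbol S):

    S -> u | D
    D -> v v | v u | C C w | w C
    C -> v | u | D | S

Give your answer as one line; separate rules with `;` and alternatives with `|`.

Unit pairs: C ⇒* {D, S}; S ⇒* {D}.
Replace each nonterminal's rules with the union of the non-unit rules of every nonterminal it unit-derives.

S -> v v | v u | C C w | w C | u; D -> v v | v u | C C w | w C; C -> u | v | v v | v u | C C w | w C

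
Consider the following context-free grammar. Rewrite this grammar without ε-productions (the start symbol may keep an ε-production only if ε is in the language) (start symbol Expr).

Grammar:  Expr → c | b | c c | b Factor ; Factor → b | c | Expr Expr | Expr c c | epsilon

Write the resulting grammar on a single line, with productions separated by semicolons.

Nullable nonterminals: {Factor}.
ε ∉ L(G), so no ε-production is kept.

Expr → c | b | c c | b Factor; Factor → b | c | Expr Expr | Expr c c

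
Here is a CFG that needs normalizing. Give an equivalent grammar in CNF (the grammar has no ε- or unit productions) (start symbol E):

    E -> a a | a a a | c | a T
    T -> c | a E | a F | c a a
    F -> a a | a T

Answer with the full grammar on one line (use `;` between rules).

E -> X1 X1 | X1 Y1 | c | X1 T; T -> c | X1 E | X1 F | X2 Y2; F -> X1 X1 | X1 T; X1 -> a; X2 -> c; Y1 -> X1 X1; Y2 -> X1 X1

Introduce a nonterminal for each terminal appearing in a rule of length ≥ 2: X1 → a, X2 → c.
Binarize each right-hand side of length ≥ 3 by chaining fresh nonterminals (Y1, Y2, …): affected rules were E → X1 X1 X1; T → X2 X1 X1.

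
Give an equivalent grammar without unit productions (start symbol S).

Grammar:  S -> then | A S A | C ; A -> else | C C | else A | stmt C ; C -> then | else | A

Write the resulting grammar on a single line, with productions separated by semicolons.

S -> then | else | A S A | C C | else A | stmt C; A -> else | C C | else A | stmt C; C -> then | else | C C | else A | stmt C

Unit pairs: C ⇒* {A}; S ⇒* {A, C}.
Replace each nonterminal's rules with the union of the non-unit rules of every nonterminal it unit-derives.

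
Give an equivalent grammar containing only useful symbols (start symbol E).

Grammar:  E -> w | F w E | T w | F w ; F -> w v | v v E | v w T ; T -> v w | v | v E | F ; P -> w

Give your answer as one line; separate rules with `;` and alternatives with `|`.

E -> w | F w E | T w | F w; F -> w v | v v E | v w T; T -> v w | v | v E | F

Generating nonterminals: {E, F, P, T}.
Reachable from E after that: {E, F, T}.
Removed useless symbols: {P} and every production mentioning them.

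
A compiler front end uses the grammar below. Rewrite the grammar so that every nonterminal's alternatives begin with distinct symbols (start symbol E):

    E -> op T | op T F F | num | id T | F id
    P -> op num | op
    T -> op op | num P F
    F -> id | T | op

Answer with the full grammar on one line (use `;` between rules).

E -> num | id T | F id | op T E'; P -> op P'; T -> op op | num P F; F -> id | T | op; E' -> ε | F F; P' -> num | ε

E has alternatives sharing prefix 'op T': factor to E → op T E' with E' → ε | F F.
P has alternatives sharing prefix 'op': factor to P → op P' with P' → num | ε.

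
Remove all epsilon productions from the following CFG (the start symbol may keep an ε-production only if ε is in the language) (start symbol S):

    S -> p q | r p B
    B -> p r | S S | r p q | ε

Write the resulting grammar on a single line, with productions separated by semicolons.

The nullable symbols are {B}.
ε ∉ L(G), so no ε-production is kept.
For each production, add variants omitting each subset of nullable occurrences: S → r p B gives r p B | r p.

S -> p q | r p B | r p; B -> p r | S S | r p q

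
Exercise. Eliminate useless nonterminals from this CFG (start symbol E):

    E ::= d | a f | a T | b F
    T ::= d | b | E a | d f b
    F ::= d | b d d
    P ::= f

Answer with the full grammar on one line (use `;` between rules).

E ::= d | a f | a T | b F; T ::= d | b | E a | d f b; F ::= d | b d d

Generating nonterminals: {E, F, P, T}.
Reachable from E after that: {E, F, T}.
Removed useless symbols: {P} and every production mentioning them.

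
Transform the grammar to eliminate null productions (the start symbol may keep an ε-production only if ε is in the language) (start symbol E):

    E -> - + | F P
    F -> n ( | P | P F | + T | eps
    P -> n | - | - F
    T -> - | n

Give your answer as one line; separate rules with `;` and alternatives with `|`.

Nullable set = {F}.
ε ∉ L(G), so no ε-production is kept.
Expand every rule over subsets of its nullable positions: E → F P gives F P | P.

E -> - + | F P | P; F -> n ( | P | P F | + T; P -> n | - | - F; T -> - | n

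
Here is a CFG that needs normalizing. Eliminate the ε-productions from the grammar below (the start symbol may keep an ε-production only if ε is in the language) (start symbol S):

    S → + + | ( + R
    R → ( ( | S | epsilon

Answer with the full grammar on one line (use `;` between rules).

S → + + | ( + R | ( +; R → ( ( | S

Nullable set = {R}.
ε ∉ L(G), so no ε-production is kept.
Add the nullable-subset variants: S → ( + R gives ( + R | ( +.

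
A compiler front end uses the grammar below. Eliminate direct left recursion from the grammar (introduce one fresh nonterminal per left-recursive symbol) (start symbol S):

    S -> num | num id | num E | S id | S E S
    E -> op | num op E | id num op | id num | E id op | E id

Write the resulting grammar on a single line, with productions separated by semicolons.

S -> num S' | num id S' | num E S'; E -> op E' | num op E E' | id num op E' | id num E'; S' -> id S' | E S S' | ε; E' -> id op E' | id E' | ε

S, E are directly left-recursive.
For S: α = {id, E S}, β = {num, num id, num E}. Rewrite as S → β S' and S' → α S' | ε.
For E: α = {id op, id}, β = {op, num op E, id num op, id num}. Rewrite as E → β E' and E' → α E' | ε.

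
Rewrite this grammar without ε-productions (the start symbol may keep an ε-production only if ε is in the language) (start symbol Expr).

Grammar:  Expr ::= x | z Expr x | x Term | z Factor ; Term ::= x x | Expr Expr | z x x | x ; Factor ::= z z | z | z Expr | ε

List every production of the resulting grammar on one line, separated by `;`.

Expr ::= x | z Expr x | x Term | z Factor | z; Term ::= x x | Expr Expr | z x x | x; Factor ::= z z | z | z Expr

Nullable nonterminals: {Factor}.
ε ∉ L(G), so no ε-production is kept.
Expand every rule over subsets of its nullable positions: Expr → z Factor gives z Factor | z.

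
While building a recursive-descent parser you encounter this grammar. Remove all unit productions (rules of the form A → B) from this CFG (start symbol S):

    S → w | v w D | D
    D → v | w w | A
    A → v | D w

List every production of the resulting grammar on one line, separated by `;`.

Unit pairs: D ⇒* {A}; S ⇒* {A, D}.
Replace each nonterminal's rules with the union of the non-unit rules of every nonterminal it unit-derives.

S → v | w w | w | v w D | D w; D → v | w w | D w; A → v | D w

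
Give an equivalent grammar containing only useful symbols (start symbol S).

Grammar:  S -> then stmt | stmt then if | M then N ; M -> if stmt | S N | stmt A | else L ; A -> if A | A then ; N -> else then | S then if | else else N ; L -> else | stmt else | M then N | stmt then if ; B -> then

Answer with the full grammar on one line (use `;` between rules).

Generating nonterminals: {B, L, M, N, S}.
Reachable from S after that: {L, M, N, S}.
Removed useless symbols: {A, B} and every production mentioning them.

S -> then stmt | stmt then if | M then N; M -> if stmt | S N | else L; N -> else then | S then if | else else N; L -> else | stmt else | M then N | stmt then if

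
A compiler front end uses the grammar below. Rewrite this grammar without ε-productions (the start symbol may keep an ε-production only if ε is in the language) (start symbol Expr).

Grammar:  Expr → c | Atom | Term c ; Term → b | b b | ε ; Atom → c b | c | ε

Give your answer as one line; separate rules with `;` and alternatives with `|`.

Expr → c | Atom | Term c | ε; Term → b | b b; Atom → c b | c

The nullable symbols are {Atom, Expr, Term}.
ε ∈ L(G) since Expr is nullable, so keep Expr → ε.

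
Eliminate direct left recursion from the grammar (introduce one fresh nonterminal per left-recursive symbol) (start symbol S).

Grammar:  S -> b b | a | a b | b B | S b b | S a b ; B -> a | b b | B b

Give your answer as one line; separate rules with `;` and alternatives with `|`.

Directly left-recursive nonterminals: S, B.
For S: α = {b b, a b}, β = {b b, a, a b, b B}. Rewrite as S → β S' and S' → α S' | ε.
For B: α = {b}, β = {a, b b}. Rewrite as B → β B' and B' → α B' | ε.

S -> b b S' | a S' | a b S' | b B S'; B -> a B' | b b B'; S' -> b b S' | a b S' | ε; B' -> b B' | ε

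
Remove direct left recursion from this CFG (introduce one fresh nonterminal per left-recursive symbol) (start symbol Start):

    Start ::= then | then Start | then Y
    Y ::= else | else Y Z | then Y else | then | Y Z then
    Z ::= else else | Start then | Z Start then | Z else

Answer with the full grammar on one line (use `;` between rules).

Start ::= then | then Start | then Y; Y ::= else Y1 | else Y Z Y1 | then Y else Y1 | then Y1; Z ::= else else Z1 | Start then Z1; Y1 ::= Z then Y1 | ε; Z1 ::= Start then Z1 | else Z1 | ε

Directly left-recursive nonterminals: Y, Z.
For Y: α = {Z then}, β = {else, else Y Z, then Y else, then}. Rewrite as Y → β Y1 and Y1 → α Y1 | ε.
For Z: α = {Start then, else}, β = {else else, Start then}. Rewrite as Z → β Z1 and Z1 → α Z1 | ε.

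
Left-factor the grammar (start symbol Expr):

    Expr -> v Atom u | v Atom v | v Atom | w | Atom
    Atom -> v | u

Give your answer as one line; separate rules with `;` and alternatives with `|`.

Expr has alternatives sharing prefix 'v Atom': factor to Expr → v Atom Expr1 with Expr1 → u | v | ε.

Expr -> w | Atom | v Atom Expr1; Atom -> v | u; Expr1 -> u | v | ε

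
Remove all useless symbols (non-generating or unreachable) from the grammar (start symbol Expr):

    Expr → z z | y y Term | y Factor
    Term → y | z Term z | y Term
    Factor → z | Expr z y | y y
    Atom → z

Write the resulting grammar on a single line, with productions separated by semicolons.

Expr → z z | y y Term | y Factor; Term → y | z Term z | y Term; Factor → z | Expr z y | y y

Generating nonterminals: {Atom, Expr, Factor, Term}.
Reachable from Expr after that: {Expr, Factor, Term}.
Removed useless symbols: {Atom} and every production mentioning them.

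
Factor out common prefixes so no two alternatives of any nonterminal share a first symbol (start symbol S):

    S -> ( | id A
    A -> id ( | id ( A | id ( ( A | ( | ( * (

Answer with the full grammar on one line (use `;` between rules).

A has alternatives sharing prefix 'id (': factor to A → id ( A' with A' → ε | A | ( A.
A has alternatives sharing prefix '(': factor to A → ( A'' with A'' → ε | * (.

S -> ( | id A; A -> id ( A' | ( A''; A' -> ε | A | ( A; A'' -> ε | * (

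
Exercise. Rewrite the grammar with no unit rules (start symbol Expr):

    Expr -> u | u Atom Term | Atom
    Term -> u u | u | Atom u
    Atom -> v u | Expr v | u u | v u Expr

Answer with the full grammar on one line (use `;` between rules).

Unit pairs: Expr ⇒* {Atom}.
For every A with A ⇒* B via unit rules, add B's non-unit alternatives to A; then delete every rule of the form X → Y.

Expr -> v u | Expr v | u u | v u Expr | u | u Atom Term; Term -> u u | u | Atom u; Atom -> v u | Expr v | u u | v u Expr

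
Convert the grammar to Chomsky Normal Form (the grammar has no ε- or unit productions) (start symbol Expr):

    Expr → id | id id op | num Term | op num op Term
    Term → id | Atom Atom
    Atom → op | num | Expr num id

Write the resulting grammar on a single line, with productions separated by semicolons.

Introduce a nonterminal for each terminal appearing in a rule of length ≥ 2: X1 → id, X2 → op, X3 → num.
Binarize each right-hand side of length ≥ 3 by chaining fresh nonterminals (Y1, Y2, …): affected rules were Expr → X1 X1 X2; Expr → X2 X3 X2 Term; Atom → Expr X3 X1.

Expr → id | X1 Y1 | X3 Term | X2 Y2; Term → id | Atom Atom; Atom → op | num | Expr Y4; X1 → id; X2 → op; X3 → num; Y1 → X1 X2; Y2 → X3 Y3; Y3 → X2 Term; Y4 → X3 X1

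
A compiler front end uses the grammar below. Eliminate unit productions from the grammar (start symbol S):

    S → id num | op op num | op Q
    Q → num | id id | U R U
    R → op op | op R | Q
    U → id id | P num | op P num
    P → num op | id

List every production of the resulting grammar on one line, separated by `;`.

Unit pairs: R ⇒* {Q}.
For each unit pair (A, B), copy every non-unit production of B to A, then drop all unit productions.

S → id num | op op num | op Q; Q → num | id id | U R U; R → num | id id | U R U | op op | op R; U → id id | P num | op P num; P → num op | id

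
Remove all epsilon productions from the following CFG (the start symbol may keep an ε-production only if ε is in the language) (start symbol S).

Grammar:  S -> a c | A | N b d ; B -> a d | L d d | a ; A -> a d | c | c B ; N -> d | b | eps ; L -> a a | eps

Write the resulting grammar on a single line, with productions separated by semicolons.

S -> a c | A | N b d | b d; B -> a d | L d d | d d | a; A -> a d | c | c B; N -> d | b; L -> a a

The nullable symbols are {L, N}.
ε ∉ L(G), so no ε-production is kept.
Add the nullable-subset variants: S → N b d gives N b d | b d. B → L d d gives L d d | d d.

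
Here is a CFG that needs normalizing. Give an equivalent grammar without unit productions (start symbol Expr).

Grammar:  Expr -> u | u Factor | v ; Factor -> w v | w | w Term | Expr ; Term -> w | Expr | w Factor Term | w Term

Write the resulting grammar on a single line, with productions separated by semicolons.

Expr -> u | u Factor | v; Factor -> w v | w | w Term | u | u Factor | v; Term -> w | w Factor Term | w Term | u | u Factor | v

Unit pairs: Factor ⇒* {Expr}; Term ⇒* {Expr}.
For every A with A ⇒* B via unit rules, add B's non-unit alternatives to A; then delete every rule of the form X → Y.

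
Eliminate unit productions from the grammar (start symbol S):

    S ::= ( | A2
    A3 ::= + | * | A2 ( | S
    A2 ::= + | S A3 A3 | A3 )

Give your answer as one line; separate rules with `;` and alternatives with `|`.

Unit pairs: A3 ⇒* {A2, S}; S ⇒* {A2}.
For every A with A ⇒* B via unit rules, add B's non-unit alternatives to A; then delete every rule of the form X → Y.

S ::= + | S A3 A3 | A3 ) | (; A3 ::= + | S A3 A3 | A3 ) | ( | * | A2 (; A2 ::= + | S A3 A3 | A3 )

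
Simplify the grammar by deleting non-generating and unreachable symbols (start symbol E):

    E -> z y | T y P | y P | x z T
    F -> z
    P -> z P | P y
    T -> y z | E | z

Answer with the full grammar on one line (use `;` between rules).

Generating nonterminals: {E, F, T}.
Reachable from E after that: {E, T}.
Removed useless symbols: {F, P} and every production mentioning them.

E -> z y | x z T; T -> y z | E | z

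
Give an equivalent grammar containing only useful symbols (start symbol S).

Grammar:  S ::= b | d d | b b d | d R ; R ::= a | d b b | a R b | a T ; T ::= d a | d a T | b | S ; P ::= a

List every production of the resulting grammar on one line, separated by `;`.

S ::= b | d d | b b d | d R; R ::= a | d b b | a R b | a T; T ::= d a | d a T | b | S

Generating nonterminals: {P, R, S, T}.
Reachable from S after that: {R, S, T}.
Removed useless symbols: {P} and every production mentioning them.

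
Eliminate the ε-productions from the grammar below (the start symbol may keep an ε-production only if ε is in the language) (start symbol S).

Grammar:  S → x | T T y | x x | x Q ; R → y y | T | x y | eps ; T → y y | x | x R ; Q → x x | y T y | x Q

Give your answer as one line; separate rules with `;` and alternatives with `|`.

S → x | T T y | x x | x Q; R → y y | T | x y; T → y y | x | x R; Q → x x | y T y | x Q

Nullable set = {R}.
ε ∉ L(G), so no ε-production is kept.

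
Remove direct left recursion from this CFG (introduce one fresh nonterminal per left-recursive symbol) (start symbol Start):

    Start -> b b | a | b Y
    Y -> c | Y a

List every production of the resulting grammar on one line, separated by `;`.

Start -> b b | a | b Y; Y -> c Y1; Y1 -> a Y1 | ε

Y is directly left-recursive.
For Y: α = {a}, β = {c}. Rewrite as Y → β Y1 and Y1 → α Y1 | ε.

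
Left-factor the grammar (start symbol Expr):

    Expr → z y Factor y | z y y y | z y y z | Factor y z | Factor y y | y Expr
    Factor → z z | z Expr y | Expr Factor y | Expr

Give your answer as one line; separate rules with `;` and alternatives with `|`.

Expr → y Expr | z y Expr1 | Factor y Expr2; Factor → z Factor1 | Expr Factor2; Expr1 → Factor y | y Expr11; Expr2 → z | y; Factor1 → z | Expr y; Factor2 → Factor y | ε; Expr11 → y | z

Expr has alternatives sharing prefix 'z y': factor to Expr → z y Expr1 with Expr1 → Factor y | y y | y z.
Expr has alternatives sharing prefix 'Factor y': factor to Expr → Factor y Expr2 with Expr2 → z | y.
Factor has alternatives sharing prefix 'z': factor to Factor → z Factor1 with Factor1 → z | Expr y.
Factor has alternatives sharing prefix 'Expr': factor to Factor → Expr Factor2 with Factor2 → Factor y | ε.
Expr1 has alternatives sharing prefix 'y': factor to Expr1 → y Expr11 with Expr11 → y | z.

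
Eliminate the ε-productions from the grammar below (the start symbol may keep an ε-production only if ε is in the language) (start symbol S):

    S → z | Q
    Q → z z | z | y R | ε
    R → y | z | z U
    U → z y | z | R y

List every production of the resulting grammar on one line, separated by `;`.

Nullable set = {Q, S}.
ε ∈ L(G) since S is nullable, so keep S → ε.

S → z | Q | ε; Q → z z | z | y R; R → y | z | z U; U → z y | z | R y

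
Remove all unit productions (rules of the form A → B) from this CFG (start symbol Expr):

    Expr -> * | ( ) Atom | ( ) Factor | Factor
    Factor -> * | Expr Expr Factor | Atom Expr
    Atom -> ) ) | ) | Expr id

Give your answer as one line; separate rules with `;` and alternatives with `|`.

Expr -> * | Expr Expr Factor | Atom Expr | ( ) Atom | ( ) Factor; Factor -> * | Expr Expr Factor | Atom Expr; Atom -> ) ) | ) | Expr id

Unit pairs: Expr ⇒* {Factor}.
For each unit pair (A, B), copy every non-unit production of B to A, then drop all unit productions.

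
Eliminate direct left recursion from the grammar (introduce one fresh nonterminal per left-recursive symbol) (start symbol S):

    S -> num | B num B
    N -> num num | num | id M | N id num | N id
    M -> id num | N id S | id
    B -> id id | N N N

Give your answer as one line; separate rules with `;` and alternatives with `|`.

S -> num | B num B; N -> num num N' | num N' | id M N'; M -> id num | N id S | id; B -> id id | N N N; N' -> id num N' | id N' | ε

Left recursion appears on N.
For N: α = {id num, id}, β = {num num, num, id M}. Rewrite as N → β N' and N' → α N' | ε.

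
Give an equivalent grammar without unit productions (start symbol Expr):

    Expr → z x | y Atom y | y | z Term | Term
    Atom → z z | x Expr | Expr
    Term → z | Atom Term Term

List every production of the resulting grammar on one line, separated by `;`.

Unit pairs: Atom ⇒* {Expr, Term}; Expr ⇒* {Term}.
Replace each nonterminal's rules with the union of the non-unit rules of every nonterminal it unit-derives.

Expr → z | Atom Term Term | z x | y Atom y | y | z Term; Atom → z | Atom Term Term | z z | x Expr | z x | y Atom y | y | z Term; Term → z | Atom Term Term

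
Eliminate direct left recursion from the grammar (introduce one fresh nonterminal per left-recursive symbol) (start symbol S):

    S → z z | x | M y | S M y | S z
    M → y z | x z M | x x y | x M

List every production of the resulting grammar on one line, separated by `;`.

Left recursion appears on S.
For S: α = {M y, z}, β = {z z, x, M y}. Rewrite as S → β S' and S' → α S' | ε.

S → z z S' | x S' | M y S'; M → y z | x z M | x x y | x M; S' → M y S' | z S' | eps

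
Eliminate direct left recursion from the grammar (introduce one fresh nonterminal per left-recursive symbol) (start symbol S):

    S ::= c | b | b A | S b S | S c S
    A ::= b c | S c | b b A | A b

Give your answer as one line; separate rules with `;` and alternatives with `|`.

S ::= c S' | b S' | b A S'; A ::= b c A' | S c A' | b b A A'; S' ::= b S S' | c S S' | ε; A' ::= b A' | ε

S, A are directly left-recursive.
For S: α = {b S, c S}, β = {c, b, b A}. Rewrite as S → β S' and S' → α S' | ε.
For A: α = {b}, β = {b c, S c, b b A}. Rewrite as A → β A' and A' → α A' | ε.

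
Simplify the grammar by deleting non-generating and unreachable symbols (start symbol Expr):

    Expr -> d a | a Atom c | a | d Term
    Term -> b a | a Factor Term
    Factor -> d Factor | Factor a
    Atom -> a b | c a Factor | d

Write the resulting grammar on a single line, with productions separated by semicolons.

Expr -> d a | a Atom c | a | d Term; Term -> b a; Atom -> a b | d

Generating nonterminals: {Atom, Expr, Term}.
Reachable from Expr after that: {Atom, Expr, Term}.
Removed useless symbols: {Factor} and every production mentioning them.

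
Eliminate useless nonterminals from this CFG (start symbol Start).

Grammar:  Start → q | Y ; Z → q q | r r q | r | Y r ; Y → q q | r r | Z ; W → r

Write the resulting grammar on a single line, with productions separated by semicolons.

Start → q | Y; Z → q q | r r q | r | Y r; Y → q q | r r | Z

Generating nonterminals: {Start, W, Y, Z}.
Reachable from Start after that: {Start, Y, Z}.
Removed useless symbols: {W} and every production mentioning them.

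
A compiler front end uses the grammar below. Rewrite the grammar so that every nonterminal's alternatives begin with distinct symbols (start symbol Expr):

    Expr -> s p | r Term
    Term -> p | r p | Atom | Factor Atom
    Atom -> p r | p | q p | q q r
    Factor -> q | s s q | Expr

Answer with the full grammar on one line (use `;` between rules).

Expr -> s p | r Term; Term -> p | r p | Atom | Factor Atom; Atom -> p Atom1 | q Atom2; Factor -> q | s s q | Expr; Atom1 -> r | ε; Atom2 -> p | q r

Atom has alternatives sharing prefix 'p': factor to Atom → p Atom1 with Atom1 → r | ε.
Atom has alternatives sharing prefix 'q': factor to Atom → q Atom2 with Atom2 → p | q r.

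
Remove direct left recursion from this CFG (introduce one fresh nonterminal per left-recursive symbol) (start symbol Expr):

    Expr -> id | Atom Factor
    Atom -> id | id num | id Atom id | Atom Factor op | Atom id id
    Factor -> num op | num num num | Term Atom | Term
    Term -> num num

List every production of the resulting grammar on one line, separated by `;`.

Expr -> id | Atom Factor; Atom -> id Atom1 | id num Atom1 | id Atom id Atom1; Factor -> num op | num num num | Term Atom | Term; Term -> num num; Atom1 -> Factor op Atom1 | id id Atom1 | eps

Left recursion appears on Atom.
For Atom: α = {Factor op, id id}, β = {id, id num, id Atom id}. Rewrite as Atom → β Atom1 and Atom1 → α Atom1 | ε.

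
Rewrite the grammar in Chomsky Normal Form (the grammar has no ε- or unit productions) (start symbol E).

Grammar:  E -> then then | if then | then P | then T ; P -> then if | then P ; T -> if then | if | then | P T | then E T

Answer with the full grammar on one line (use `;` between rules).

E -> X1 X1 | X2 X1 | X1 P | X1 T; P -> X1 X2 | X1 P; T -> X2 X1 | if | then | P T | X1 Y1; X1 -> then; X2 -> if; Y1 -> E T

Introduce a nonterminal for each terminal appearing in a rule of length ≥ 2: X1 → then, X2 → if.
Binarize each right-hand side of length ≥ 3 by chaining fresh nonterminals (Y1, Y2, …): affected rules were T → X1 E T.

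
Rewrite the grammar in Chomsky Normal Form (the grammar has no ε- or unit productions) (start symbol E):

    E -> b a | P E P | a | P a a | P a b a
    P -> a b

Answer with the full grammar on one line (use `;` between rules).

Introduce a nonterminal for each terminal appearing in a rule of length ≥ 2: X1 → b, X2 → a.
Binarize each right-hand side of length ≥ 3 by chaining fresh nonterminals (Y1, Y2, …): affected rules were E → P E P; E → P X2 X2; E → P X2 X1 X2.

E -> X1 X2 | P Y1 | a | P Y2 | P Y3; P -> X2 X1; X1 -> b; X2 -> a; Y1 -> E P; Y2 -> X2 X2; Y3 -> X2 Y4; Y4 -> X1 X2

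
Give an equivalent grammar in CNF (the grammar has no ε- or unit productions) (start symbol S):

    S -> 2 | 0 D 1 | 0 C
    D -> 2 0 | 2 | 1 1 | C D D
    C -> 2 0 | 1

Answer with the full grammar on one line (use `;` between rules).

S -> 2 | X1 Y1 | X1 C; D -> X3 X1 | 2 | X2 X2 | C Y2; C -> X3 X1 | 1; X1 -> 0; X2 -> 1; X3 -> 2; Y1 -> D X2; Y2 -> D D

Introduce a nonterminal for each terminal appearing in a rule of length ≥ 2: X1 → 0, X2 → 1, X3 → 2.
Binarize each right-hand side of length ≥ 3 by chaining fresh nonterminals (Y1, Y2, …): affected rules were S → X1 D X2; D → C D D.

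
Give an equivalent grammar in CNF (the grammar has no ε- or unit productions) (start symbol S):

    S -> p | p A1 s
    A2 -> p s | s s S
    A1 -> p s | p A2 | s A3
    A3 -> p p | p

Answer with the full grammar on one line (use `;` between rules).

S -> p | X1 Y1; A2 -> X1 X2 | X2 Y2; A1 -> X1 X2 | X1 A2 | X2 A3; A3 -> X1 X1 | p; X1 -> p; X2 -> s; Y1 -> A1 X2; Y2 -> X2 S

Introduce a nonterminal for each terminal appearing in a rule of length ≥ 2: X1 → p, X2 → s.
Binarize each right-hand side of length ≥ 3 by chaining fresh nonterminals (Y1, Y2, …): affected rules were S → X1 A1 X2; A2 → X2 X2 S.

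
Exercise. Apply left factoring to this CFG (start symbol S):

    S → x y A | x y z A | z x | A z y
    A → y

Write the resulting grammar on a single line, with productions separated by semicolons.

S → z x | A z y | x y S'; A → y; S' → A | z A

S has alternatives sharing prefix 'x y': factor to S → x y S' with S' → A | z A.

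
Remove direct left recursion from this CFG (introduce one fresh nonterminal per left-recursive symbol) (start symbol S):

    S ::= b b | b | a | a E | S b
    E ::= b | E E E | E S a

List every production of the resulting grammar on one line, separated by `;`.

S ::= b b S' | b S' | a S' | a E S'; E ::= b E'; S' ::= b S' | eps; E' ::= E E E' | S a E' | eps

S, E are directly left-recursive.
For S: α = {b}, β = {b b, b, a, a E}. Rewrite as S → β S' and S' → α S' | ε.
For E: α = {E E, S a}, β = {b}. Rewrite as E → β E' and E' → α E' | ε.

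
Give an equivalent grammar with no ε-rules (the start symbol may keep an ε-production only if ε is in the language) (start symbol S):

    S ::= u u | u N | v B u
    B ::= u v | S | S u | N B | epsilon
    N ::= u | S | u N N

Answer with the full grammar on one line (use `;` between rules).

The nullable symbols are {B}.
ε ∉ L(G), so no ε-production is kept.
Add the nullable-subset variants: S → v B u gives v B u | v u. B → N B gives N B | N.

S ::= u u | u N | v B u | v u; B ::= u v | S | S u | N B | N; N ::= u | S | u N N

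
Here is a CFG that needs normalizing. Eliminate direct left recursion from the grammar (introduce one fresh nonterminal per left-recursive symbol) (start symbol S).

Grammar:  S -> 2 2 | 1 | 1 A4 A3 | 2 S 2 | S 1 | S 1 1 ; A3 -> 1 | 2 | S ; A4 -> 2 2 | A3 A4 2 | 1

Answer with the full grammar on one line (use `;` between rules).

Directly left-recursive nonterminal: S.
For S: α = {1, 1 1}, β = {2 2, 1, 1 A4 A3, 2 S 2}. Rewrite as S → β S' and S' → α S' | ε.

S -> 2 2 S' | 1 S' | 1 A4 A3 S' | 2 S 2 S'; A3 -> 1 | 2 | S; A4 -> 2 2 | A3 A4 2 | 1; S' -> 1 S' | 1 1 S' | ε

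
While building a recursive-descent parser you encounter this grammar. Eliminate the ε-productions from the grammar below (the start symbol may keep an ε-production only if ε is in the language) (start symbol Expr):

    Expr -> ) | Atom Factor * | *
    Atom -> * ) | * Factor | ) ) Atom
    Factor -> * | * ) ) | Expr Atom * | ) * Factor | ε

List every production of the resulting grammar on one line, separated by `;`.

The nullable symbols are {Factor}.
ε ∉ L(G), so no ε-production is kept.
Add the nullable-subset variants: Expr → Atom Factor * gives Atom Factor * | Atom *. Atom → * Factor gives * Factor | *. Factor → ) * Factor gives ) * Factor | ) *.

Expr -> ) | Atom Factor * | Atom * | *; Atom -> * ) | * Factor | * | ) ) Atom; Factor -> * | * ) ) | Expr Atom * | ) * Factor | ) *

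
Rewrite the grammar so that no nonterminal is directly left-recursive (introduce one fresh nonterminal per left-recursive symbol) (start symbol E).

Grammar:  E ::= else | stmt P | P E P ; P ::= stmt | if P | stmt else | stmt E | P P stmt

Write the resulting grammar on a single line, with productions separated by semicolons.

P is directly left-recursive.
For P: α = {P stmt}, β = {stmt, if P, stmt else, stmt E}. Rewrite as P → β P' and P' → α P' | ε.

E ::= else | stmt P | P E P; P ::= stmt P' | if P P' | stmt else P' | stmt E P'; P' ::= P stmt P' | ε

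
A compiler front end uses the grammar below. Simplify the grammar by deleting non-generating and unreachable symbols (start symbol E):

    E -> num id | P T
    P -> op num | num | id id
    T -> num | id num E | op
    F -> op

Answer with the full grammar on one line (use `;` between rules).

E -> num id | P T; P -> op num | num | id id; T -> num | id num E | op

Generating nonterminals: {E, F, P, T}.
Reachable from E after that: {E, P, T}.
Removed useless symbols: {F} and every production mentioning them.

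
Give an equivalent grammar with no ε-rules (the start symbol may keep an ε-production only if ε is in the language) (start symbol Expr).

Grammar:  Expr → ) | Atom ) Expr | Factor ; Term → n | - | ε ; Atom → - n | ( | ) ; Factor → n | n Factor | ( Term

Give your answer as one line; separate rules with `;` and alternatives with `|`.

Expr → ) | Atom ) Expr | Factor; Term → n | -; Atom → - n | ( | ); Factor → n | n Factor | ( Term | (

Nullable nonterminals: {Term}.
ε ∉ L(G), so no ε-production is kept.
For each production, add variants omitting each subset of nullable occurrences: Factor → ( Term gives ( Term | (.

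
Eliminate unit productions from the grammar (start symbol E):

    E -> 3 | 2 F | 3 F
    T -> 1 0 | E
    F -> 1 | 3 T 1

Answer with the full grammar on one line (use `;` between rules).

E -> 3 | 2 F | 3 F; T -> 3 | 2 F | 3 F | 1 0; F -> 1 | 3 T 1

Unit pairs: T ⇒* {E}.
Replace each nonterminal's rules with the union of the non-unit rules of every nonterminal it unit-derives.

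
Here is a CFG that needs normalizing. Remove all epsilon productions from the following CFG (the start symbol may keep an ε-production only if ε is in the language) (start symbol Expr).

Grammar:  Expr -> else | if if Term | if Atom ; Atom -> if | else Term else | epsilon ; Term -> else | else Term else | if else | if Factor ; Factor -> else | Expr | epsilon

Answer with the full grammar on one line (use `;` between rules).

Expr -> else | if if Term | if Atom | if; Atom -> if | else Term else; Term -> else | else Term else | if else | if Factor | if; Factor -> else | Expr

Nullable nonterminals: {Atom, Factor}.
ε ∉ L(G), so no ε-production is kept.
Expand every rule over subsets of its nullable positions: Expr → if Atom gives if Atom | if. Term → if Factor gives if Factor | if.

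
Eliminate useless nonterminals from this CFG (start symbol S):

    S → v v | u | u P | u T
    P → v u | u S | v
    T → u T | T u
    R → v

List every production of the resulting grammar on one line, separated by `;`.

S → v v | u | u P; P → v u | u S | v

Generating nonterminals: {P, R, S}.
Reachable from S after that: {P, S}.
Removed useless symbols: {R, T} and every production mentioning them.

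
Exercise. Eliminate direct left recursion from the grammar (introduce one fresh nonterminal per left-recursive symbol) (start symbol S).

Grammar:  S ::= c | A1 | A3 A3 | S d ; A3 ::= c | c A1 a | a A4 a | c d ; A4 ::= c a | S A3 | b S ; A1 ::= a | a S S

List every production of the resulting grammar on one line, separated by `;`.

Left recursion appears on S.
For S: α = {d}, β = {c, A1, A3 A3}. Rewrite as S → β S' and S' → α S' | ε.

S ::= c S' | A1 S' | A3 A3 S'; A3 ::= c | c A1 a | a A4 a | c d; A4 ::= c a | S A3 | b S; A1 ::= a | a S S; S' ::= d S' | ε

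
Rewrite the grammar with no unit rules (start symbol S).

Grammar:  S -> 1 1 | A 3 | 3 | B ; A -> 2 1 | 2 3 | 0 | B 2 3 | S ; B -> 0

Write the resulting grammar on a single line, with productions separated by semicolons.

S -> 0 | 1 1 | A 3 | 3; A -> 0 | 1 1 | A 3 | 3 | 2 1 | 2 3 | B 2 3; B -> 0

Unit pairs: A ⇒* {B, S}; S ⇒* {B}.
For each unit pair (A, B), copy every non-unit production of B to A, then drop all unit productions.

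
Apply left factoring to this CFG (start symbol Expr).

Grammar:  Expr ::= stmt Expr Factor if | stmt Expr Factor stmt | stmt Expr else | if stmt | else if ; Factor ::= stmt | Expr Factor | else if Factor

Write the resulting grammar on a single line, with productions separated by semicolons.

Expr has alternatives sharing prefix 'stmt Expr': factor to Expr → stmt Expr Expr1 with Expr1 → Factor if | Factor stmt | else.
Expr1 has alternatives sharing prefix 'Factor': factor to Expr1 → Factor Expr11 with Expr11 → if | stmt.

Expr ::= if stmt | else if | stmt Expr Expr1; Factor ::= stmt | Expr Factor | else if Factor; Expr1 ::= else | Factor Expr11; Expr11 ::= if | stmt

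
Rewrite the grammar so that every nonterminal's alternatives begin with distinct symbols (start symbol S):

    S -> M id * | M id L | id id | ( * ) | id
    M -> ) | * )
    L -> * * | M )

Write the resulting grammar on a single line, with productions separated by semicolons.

S has alternatives sharing prefix 'M id': factor to S → M id S' with S' → * | L.
S has alternatives sharing prefix 'id': factor to S → id S'' with S'' → id | ε.

S -> ( * ) | M id S' | id S''; M -> ) | * ); L -> * * | M ); S' -> * | L; S'' -> id | ε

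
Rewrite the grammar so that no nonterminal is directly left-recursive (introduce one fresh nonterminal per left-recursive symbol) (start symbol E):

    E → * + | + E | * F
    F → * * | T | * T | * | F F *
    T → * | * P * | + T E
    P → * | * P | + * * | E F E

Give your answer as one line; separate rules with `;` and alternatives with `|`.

Directly left-recursive nonterminal: F.
For F: α = {F *}, β = {* *, T, * T, *}. Rewrite as F → β F' and F' → α F' | ε.

E → * + | + E | * F; F → * * F' | T F' | * T F' | * F'; T → * | * P * | + T E; P → * | * P | + * * | E F E; F' → F * F' | ε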